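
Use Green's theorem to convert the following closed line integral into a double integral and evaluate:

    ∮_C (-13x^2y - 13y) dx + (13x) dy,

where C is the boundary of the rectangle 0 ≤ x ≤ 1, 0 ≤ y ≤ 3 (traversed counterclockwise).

Green's theorem converts the closed line integral into a double integral over the enclosed region D:

    ∮_C P dx + Q dy = ∬_D (∂Q/∂x - ∂P/∂y) dA.

Here P = -13x^2y - 13y, Q = 13x, so

    ∂Q/∂x = 13,    ∂P/∂y = -13x^2 - 13,
    ∂Q/∂x - ∂P/∂y = 13x^2 + 26.

D is the region 0 ≤ x ≤ 1, 0 ≤ y ≤ 3. Evaluating the double integral:

    ∬_D (13x^2 + 26) dA = ∫_0^{1} ∫_0^{3} (13x^2 + 26) dy dx.

Inner (y from 0 to 3): 39x^2 + 78.
Outer (x from 0 to 1): 91.

Therefore ∮_C P dx + Q dy = 91.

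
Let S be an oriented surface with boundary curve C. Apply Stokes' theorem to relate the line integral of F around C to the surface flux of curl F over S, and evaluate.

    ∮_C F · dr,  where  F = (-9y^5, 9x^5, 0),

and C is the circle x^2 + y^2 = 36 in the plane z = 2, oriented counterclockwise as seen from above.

Let S be the flat disk x^2 + y^2 ≤ 36 in the plane z = 2, with upward unit normal n̂ = ẑ. By Stokes' theorem,

    ∮_C F · dr = ∬_S (∇ × F) · n̂ dS = ∬_D (curl F)_z dA,

where D is the disk x^2 + y^2 ≤ 36.

Compute the curl of F = (-9y^5, 9x^5, 0):
    (∇ × F)_x = ∂F_z/∂y - ∂F_y/∂z = 0,
    (∇ × F)_y = ∂F_x/∂z - ∂F_z/∂x = 0,
    (∇ × F)_z = ∂F_y/∂x - ∂F_x/∂y = 45x^4 + 45y^4.

On z = 2, (curl F)_z = 45x^4 + 45y^4.

Convert to polar (x = r cos θ, y = r sin θ, dA = r dr dθ); the integrand becomes 45r^4(sin(θ)^4 + cos(θ)^4), so

    ∬_D (curl F)_z dA = ∫_0^{2π} ∫_0^{6} (45r^4(sin(θ)^4 + cos(θ)^4)) · r dr dθ.

Inner (r from 0 to 6): 349920sin(θ)^4 + 349920cos(θ)^4.
Outer (θ from 0 to 2π): 524880π.

Therefore ∮_C F · dr = 524880π.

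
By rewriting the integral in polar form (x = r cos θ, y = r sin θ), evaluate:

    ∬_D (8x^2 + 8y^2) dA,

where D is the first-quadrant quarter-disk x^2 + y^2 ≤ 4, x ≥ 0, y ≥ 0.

The region D is 0 ≤ r ≤ 2, 0 ≤ θ ≤ π/2 in polar coordinates, where x = r cos(θ), y = r sin(θ), and dA = r dr dθ.

Under the substitution, the integrand becomes 8r^2, so

    ∬_D (8x^2 + 8y^2) dA = ∫_{0}^{π/2} ∫_{0}^{2} (8r^2) · r dr dθ.

Inner integral (in r): ∫_{0}^{2} (8r^2) · r dr = 32.

Outer integral (in θ): ∫_{0}^{π/2} (32) dθ = 16π.

Therefore ∬_D (8x^2 + 8y^2) dA = 16π.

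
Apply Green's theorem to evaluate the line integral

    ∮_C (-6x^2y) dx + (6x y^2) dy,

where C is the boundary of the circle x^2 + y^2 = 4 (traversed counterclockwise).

Green's theorem converts the closed line integral into a double integral over the enclosed region D:

    ∮_C P dx + Q dy = ∬_D (∂Q/∂x - ∂P/∂y) dA.

Here P = -6x^2y, Q = 6x y^2, so

    ∂Q/∂x = 6y^2,    ∂P/∂y = -6x^2,
    ∂Q/∂x - ∂P/∂y = 6x^2 + 6y^2.

D is the region x^2 + y^2 ≤ 4. Evaluating the double integral:

In polar coordinates (x = r cos θ, y = r sin θ, dA = r dr dθ) the integrand becomes 6r^2, so

    ∬_D (6x^2 + 6y^2) dA = ∫_0^{2π} ∫_0^{2} (6r^2) · r dr dθ.

Inner (r from 0 to 2): 24.
Outer (θ from 0 to 2π): 48π.

Therefore ∮_C P dx + Q dy = 48π.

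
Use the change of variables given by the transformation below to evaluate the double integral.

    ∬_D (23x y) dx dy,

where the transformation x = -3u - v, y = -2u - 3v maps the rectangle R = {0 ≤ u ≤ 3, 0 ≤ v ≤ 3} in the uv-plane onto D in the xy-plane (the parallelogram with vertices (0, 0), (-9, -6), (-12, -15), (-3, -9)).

Compute the Jacobian determinant of (x, y) with respect to (u, v):

    ∂(x,y)/∂(u,v) = | -3  -1 | = (-3)(-3) - (-1)(-2) = 7.
                   | -2  -3 |

Its absolute value is |J| = 7 (the area scaling factor).

Substituting x = -3u - v, y = -2u - 3v into the integrand,

    23x y → 138u^2 + 253u v + 69v^2,

so the integral becomes

    ∬_R (138u^2 + 253u v + 69v^2) · |J| du dv = ∫_0^3 ∫_0^3 (966u^2 + 1771u v + 483v^2) dv du.

Inner (v): 2898u^2 + 15939u/2 + 4347.
Outer (u): 299943/4.

Therefore ∬_D (23x y) dx dy = 299943/4.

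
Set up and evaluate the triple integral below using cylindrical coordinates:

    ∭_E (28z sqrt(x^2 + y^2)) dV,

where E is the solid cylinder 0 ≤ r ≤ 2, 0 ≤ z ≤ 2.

In cylindrical coordinates, x = r cos(θ), y = r sin(θ), z = z, and dV = r dr dθ dz.

The integrand becomes 28r z, so

    ∭_E (28z sqrt(x^2 + y^2)) dV = ∫_{0}^{2π} ∫_{0}^{2} ∫_{0}^{2} (28r z) · r dz dr dθ.

Inner (z): 56r^2.
Middle (r from 0 to 2): 448/3.
Outer (θ): 896π/3.

Therefore the triple integral equals 896π/3.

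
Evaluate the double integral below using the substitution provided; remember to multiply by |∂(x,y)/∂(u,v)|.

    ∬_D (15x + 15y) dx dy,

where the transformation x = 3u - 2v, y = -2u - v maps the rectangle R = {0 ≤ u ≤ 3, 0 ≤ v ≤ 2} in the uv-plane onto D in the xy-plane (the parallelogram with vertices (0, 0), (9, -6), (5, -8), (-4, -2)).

Compute the Jacobian determinant of (x, y) with respect to (u, v):

    ∂(x,y)/∂(u,v) = | 3  -2 | = (3)(-1) - (-2)(-2) = -7.
                   | -2  -1 |

Its absolute value is |J| = 7 (the area scaling factor).

Substituting x = 3u - 2v, y = -2u - v into the integrand,

    15x + 15y → 15u - 45v,

so the integral becomes

    ∬_R (15u - 45v) · |J| du dv = ∫_0^3 ∫_0^2 (105u - 315v) dv du.

Inner (v): 210u - 630.
Outer (u): -945.

Therefore ∬_D (15x + 15y) dx dy = -945.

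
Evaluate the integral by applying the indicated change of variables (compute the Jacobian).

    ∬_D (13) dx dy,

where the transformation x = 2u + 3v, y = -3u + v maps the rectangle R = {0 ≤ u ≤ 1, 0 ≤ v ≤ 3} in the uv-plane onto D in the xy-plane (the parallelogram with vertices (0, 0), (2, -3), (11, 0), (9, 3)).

Compute the Jacobian determinant of (x, y) with respect to (u, v):

    ∂(x,y)/∂(u,v) = | 2  3 | = (2)(1) - (3)(-3) = 11.
                   | -3  1 |

Its absolute value is |J| = 11 (the area scaling factor).

Substituting x = 2u + 3v, y = -3u + v into the integrand,

    13 → 13,

so the integral becomes

    ∬_R (13) · |J| du dv = ∫_0^1 ∫_0^3 (143) dv du.

Inner (v): 429.
Outer (u): 429.

Therefore ∬_D (13) dx dy = 429.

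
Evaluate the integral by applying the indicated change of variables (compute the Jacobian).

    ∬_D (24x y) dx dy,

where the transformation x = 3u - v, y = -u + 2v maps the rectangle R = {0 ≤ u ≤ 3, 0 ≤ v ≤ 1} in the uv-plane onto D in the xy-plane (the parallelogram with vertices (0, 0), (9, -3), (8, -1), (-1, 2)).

Compute the Jacobian determinant of (x, y) with respect to (u, v):

    ∂(x,y)/∂(u,v) = | 3  -1 | = (3)(2) - (-1)(-1) = 5.
                   | -1  2 |

Its absolute value is |J| = 5 (the area scaling factor).

Substituting x = 3u - v, y = -u + 2v into the integrand,

    24x y → -72u^2 + 168u v - 48v^2,

so the integral becomes

    ∬_R (-72u^2 + 168u v - 48v^2) · |J| du dv = ∫_0^3 ∫_0^1 (-360u^2 + 840u v - 240v^2) dv du.

Inner (v): -360u^2 + 420u - 80.
Outer (u): -1590.

Therefore ∬_D (24x y) dx dy = -1590.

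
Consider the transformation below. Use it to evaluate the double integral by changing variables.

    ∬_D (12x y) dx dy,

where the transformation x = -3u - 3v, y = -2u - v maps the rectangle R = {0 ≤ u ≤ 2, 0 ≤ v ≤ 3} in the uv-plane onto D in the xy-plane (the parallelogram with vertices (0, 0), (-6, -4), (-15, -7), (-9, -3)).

Compute the Jacobian determinant of (x, y) with respect to (u, v):

    ∂(x,y)/∂(u,v) = | -3  -3 | = (-3)(-1) - (-3)(-2) = -3.
                   | -2  -1 |

Its absolute value is |J| = 3 (the area scaling factor).

Substituting x = -3u - 3v, y = -2u - v into the integrand,

    12x y → 72u^2 + 108u v + 36v^2,

so the integral becomes

    ∬_R (72u^2 + 108u v + 36v^2) · |J| du dv = ∫_0^2 ∫_0^3 (216u^2 + 324u v + 108v^2) dv du.

Inner (v): 648u^2 + 1458u + 972.
Outer (u): 6588.

Therefore ∬_D (12x y) dx dy = 6588.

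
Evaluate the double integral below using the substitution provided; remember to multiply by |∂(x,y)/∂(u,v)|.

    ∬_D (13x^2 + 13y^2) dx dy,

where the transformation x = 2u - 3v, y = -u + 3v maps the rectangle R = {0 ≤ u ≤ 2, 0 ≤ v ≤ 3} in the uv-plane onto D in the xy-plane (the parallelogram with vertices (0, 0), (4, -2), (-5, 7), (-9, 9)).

Compute the Jacobian determinant of (x, y) with respect to (u, v):

    ∂(x,y)/∂(u,v) = | 2  -3 | = (2)(3) - (-3)(-1) = 3.
                   | -1  3 |

Its absolute value is |J| = 3 (the area scaling factor).

Substituting x = 2u - 3v, y = -u + 3v into the integrand,

    13x^2 + 13y^2 → 65u^2 - 234u v + 234v^2,

so the integral becomes

    ∬_R (65u^2 - 234u v + 234v^2) · |J| du dv = ∫_0^2 ∫_0^3 (195u^2 - 702u v + 702v^2) dv du.

Inner (v): 585u^2 - 3159u + 6318.
Outer (u): 7878.

Therefore ∬_D (13x^2 + 13y^2) dx dy = 7878.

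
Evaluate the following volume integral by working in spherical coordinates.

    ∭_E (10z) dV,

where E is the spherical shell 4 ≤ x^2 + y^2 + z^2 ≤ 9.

In spherical coordinates, x = ρ sin(φ) cos(θ), y = ρ sin(φ) sin(θ), z = ρ cos(φ), and dV = ρ^2 sin(φ) dρ dφ dθ.

The integrand becomes 10ρ cos(φ), so

    ∭_E (10z) dV = ∫_{0}^{2π} ∫_{0}^{π} ∫_{2}^{3} (10ρ cos(φ)) · ρ^2 sin(φ) dρ dφ dθ.

Inner (ρ): 325sin(2φ)/4.
Middle (φ): 0.
Outer (θ): 0.

Therefore the triple integral equals 0.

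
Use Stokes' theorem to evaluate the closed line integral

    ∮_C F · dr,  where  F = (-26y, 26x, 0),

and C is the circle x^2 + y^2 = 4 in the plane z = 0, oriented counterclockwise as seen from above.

Let S be the flat disk x^2 + y^2 ≤ 4 in the plane z = 0, with upward unit normal n̂ = ẑ. By Stokes' theorem,

    ∮_C F · dr = ∬_S (∇ × F) · n̂ dS = ∬_D (curl F)_z dA,

where D is the disk x^2 + y^2 ≤ 4.

Compute the curl of F = (-26y, 26x, 0):
    (∇ × F)_x = ∂F_z/∂y - ∂F_y/∂z = 0,
    (∇ × F)_y = ∂F_x/∂z - ∂F_z/∂x = 0,
    (∇ × F)_z = ∂F_y/∂x - ∂F_x/∂y = 52.

On z = 0, (curl F)_z = 52.

Convert to polar (x = r cos θ, y = r sin θ, dA = r dr dθ); the integrand becomes 52, so

    ∬_D (curl F)_z dA = ∫_0^{2π} ∫_0^{2} (52) · r dr dθ.

Inner (r from 0 to 2): 104.
Outer (θ from 0 to 2π): 208π.

Therefore ∮_C F · dr = 208π.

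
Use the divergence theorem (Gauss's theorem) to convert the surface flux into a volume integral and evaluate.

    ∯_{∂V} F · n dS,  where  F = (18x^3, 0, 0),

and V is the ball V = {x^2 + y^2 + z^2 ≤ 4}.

By the divergence theorem,

    ∯_{∂V} F · n dS = ∭_V (∇ · F) dV.

Compute the divergence:
    ∇ · F = ∂F_x/∂x + ∂F_y/∂y + ∂F_z/∂z = 54x^2 + 0 + 0 = 54x^2.

In spherical coordinates, x = ρ sin(φ) cos(θ), y = ρ sin(φ) sin(θ), z = ρ cos(φ), dV = ρ^2 sin(φ) dρ dφ dθ, with 0 ≤ ρ ≤ 2, 0 ≤ φ ≤ π, 0 ≤ θ ≤ 2π.

The integrand, after substitution and multiplying by the volume element, becomes (54ρ^2sin(φ)^2cos(θ)^2) · ρ^2 sin(φ), so

    ∭_V (∇·F) dV = ∫_0^{2π} ∫_0^{π} ∫_0^{2} (54ρ^2sin(φ)^2cos(θ)^2) · ρ^2 sin(φ) dρ dφ dθ.

Inner (ρ from 0 to 2): 1728sin(φ)^3cos(θ)^2/5.
Middle (φ from 0 to π): 2304cos(θ)^2/5.
Outer (θ from 0 to 2π): 2304π/5.

Therefore ∯_{∂V} F · n dS = 2304π/5.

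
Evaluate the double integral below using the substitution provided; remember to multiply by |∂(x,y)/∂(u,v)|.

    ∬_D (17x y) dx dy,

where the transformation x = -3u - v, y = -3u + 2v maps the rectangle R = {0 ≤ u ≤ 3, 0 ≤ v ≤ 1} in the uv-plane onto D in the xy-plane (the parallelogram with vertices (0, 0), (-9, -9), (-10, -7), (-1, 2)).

Compute the Jacobian determinant of (x, y) with respect to (u, v):

    ∂(x,y)/∂(u,v) = | -3  -1 | = (-3)(2) - (-1)(-3) = -9.
                   | -3  2 |

Its absolute value is |J| = 9 (the area scaling factor).

Substituting x = -3u - v, y = -3u + 2v into the integrand,

    17x y → 153u^2 - 51u v - 34v^2,

so the integral becomes

    ∬_R (153u^2 - 51u v - 34v^2) · |J| du dv = ∫_0^3 ∫_0^1 (1377u^2 - 459u v - 306v^2) dv du.

Inner (v): 1377u^2 - 459u/2 - 102.
Outer (u): 44217/4.

Therefore ∬_D (17x y) dx dy = 44217/4.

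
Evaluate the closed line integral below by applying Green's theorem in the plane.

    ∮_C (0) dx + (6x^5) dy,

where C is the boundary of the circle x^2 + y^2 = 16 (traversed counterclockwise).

Green's theorem converts the closed line integral into a double integral over the enclosed region D:

    ∮_C P dx + Q dy = ∬_D (∂Q/∂x - ∂P/∂y) dA.

Here P = 0, Q = 6x^5, so

    ∂Q/∂x = 30x^4,    ∂P/∂y = 0,
    ∂Q/∂x - ∂P/∂y = 30x^4.

D is the region x^2 + y^2 ≤ 16. Evaluating the double integral:

In polar coordinates (x = r cos θ, y = r sin θ, dA = r dr dθ) the integrand becomes 30r^4cos(θ)^4, so

    ∬_D (30x^4) dA = ∫_0^{2π} ∫_0^{4} (30r^4cos(θ)^4) · r dr dθ.

Inner (r from 0 to 4): 20480cos(θ)^4.
Outer (θ from 0 to 2π): 15360π.

Therefore ∮_C P dx + Q dy = 15360π.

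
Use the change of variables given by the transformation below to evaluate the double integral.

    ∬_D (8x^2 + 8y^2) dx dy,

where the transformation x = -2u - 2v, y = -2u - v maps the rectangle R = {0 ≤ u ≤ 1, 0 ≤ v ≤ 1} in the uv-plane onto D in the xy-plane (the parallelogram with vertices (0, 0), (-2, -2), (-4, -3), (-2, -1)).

Compute the Jacobian determinant of (x, y) with respect to (u, v):

    ∂(x,y)/∂(u,v) = | -2  -2 | = (-2)(-1) - (-2)(-2) = -2.
                   | -2  -1 |

Its absolute value is |J| = 2 (the area scaling factor).

Substituting x = -2u - 2v, y = -2u - v into the integrand,

    8x^2 + 8y^2 → 64u^2 + 96u v + 40v^2,

so the integral becomes

    ∬_R (64u^2 + 96u v + 40v^2) · |J| du dv = ∫_0^1 ∫_0^1 (128u^2 + 192u v + 80v^2) dv du.

Inner (v): 128u^2 + 96u + 80/3.
Outer (u): 352/3.

Therefore ∬_D (8x^2 + 8y^2) dx dy = 352/3.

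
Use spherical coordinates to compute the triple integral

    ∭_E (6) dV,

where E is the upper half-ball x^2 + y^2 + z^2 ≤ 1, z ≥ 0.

In spherical coordinates, x = ρ sin(φ) cos(θ), y = ρ sin(φ) sin(θ), z = ρ cos(φ), and dV = ρ^2 sin(φ) dρ dφ dθ.

The integrand becomes 6, so

    ∭_E (6) dV = ∫_{0}^{2π} ∫_{0}^{π/2} ∫_{0}^{1} (6) · ρ^2 sin(φ) dρ dφ dθ.

Inner (ρ): 2sin(φ).
Middle (φ): 2.
Outer (θ): 4π.

Therefore the triple integral equals 4π.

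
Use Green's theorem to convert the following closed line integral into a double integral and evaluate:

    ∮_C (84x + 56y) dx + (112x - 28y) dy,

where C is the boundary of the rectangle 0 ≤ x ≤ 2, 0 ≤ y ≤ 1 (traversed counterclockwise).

Green's theorem converts the closed line integral into a double integral over the enclosed region D:

    ∮_C P dx + Q dy = ∬_D (∂Q/∂x - ∂P/∂y) dA.

Here P = 84x + 56y, Q = 112x - 28y, so

    ∂Q/∂x = 112,    ∂P/∂y = 56,
    ∂Q/∂x - ∂P/∂y = 56.

D is the region 0 ≤ x ≤ 2, 0 ≤ y ≤ 1. Evaluating the double integral:

    ∬_D (56) dA = ∫_0^{2} ∫_0^{1} (56) dy dx.

Inner (y from 0 to 1): 56.
Outer (x from 0 to 2): 112.

Therefore ∮_C P dx + Q dy = 112.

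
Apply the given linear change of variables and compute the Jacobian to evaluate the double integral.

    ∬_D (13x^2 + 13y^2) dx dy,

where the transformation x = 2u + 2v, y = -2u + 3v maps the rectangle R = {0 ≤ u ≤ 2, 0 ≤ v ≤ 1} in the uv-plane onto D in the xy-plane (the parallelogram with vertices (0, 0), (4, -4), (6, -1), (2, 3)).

Compute the Jacobian determinant of (x, y) with respect to (u, v):

    ∂(x,y)/∂(u,v) = | 2  2 | = (2)(3) - (2)(-2) = 10.
                   | -2  3 |

Its absolute value is |J| = 10 (the area scaling factor).

Substituting x = 2u + 2v, y = -2u + 3v into the integrand,

    13x^2 + 13y^2 → 104u^2 - 52u v + 169v^2,

so the integral becomes

    ∬_R (104u^2 - 52u v + 169v^2) · |J| du dv = ∫_0^2 ∫_0^1 (1040u^2 - 520u v + 1690v^2) dv du.

Inner (v): 1040u^2 - 260u + 1690/3.
Outer (u): 3380.

Therefore ∬_D (13x^2 + 13y^2) dx dy = 3380.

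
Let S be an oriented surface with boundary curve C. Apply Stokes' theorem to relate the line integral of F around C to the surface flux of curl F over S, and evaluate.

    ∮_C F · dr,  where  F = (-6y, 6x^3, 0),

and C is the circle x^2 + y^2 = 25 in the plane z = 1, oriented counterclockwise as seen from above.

Let S be the flat disk x^2 + y^2 ≤ 25 in the plane z = 1, with upward unit normal n̂ = ẑ. By Stokes' theorem,

    ∮_C F · dr = ∬_S (∇ × F) · n̂ dS = ∬_D (curl F)_z dA,

where D is the disk x^2 + y^2 ≤ 25.

Compute the curl of F = (-6y, 6x^3, 0):
    (∇ × F)_x = ∂F_z/∂y - ∂F_y/∂z = 0,
    (∇ × F)_y = ∂F_x/∂z - ∂F_z/∂x = 0,
    (∇ × F)_z = ∂F_y/∂x - ∂F_x/∂y = 18x^2 + 6.

On z = 1, (curl F)_z = 18x^2 + 6.

Convert to polar (x = r cos θ, y = r sin θ, dA = r dr dθ); the integrand becomes 18r^2cos(θ)^2 + 6, so

    ∬_D (curl F)_z dA = ∫_0^{2π} ∫_0^{5} (18r^2cos(θ)^2 + 6) · r dr dθ.

Inner (r from 0 to 5): 5625cos(θ)^2/2 + 75.
Outer (θ from 0 to 2π): 5925π/2.

Therefore ∮_C F · dr = 5925π/2.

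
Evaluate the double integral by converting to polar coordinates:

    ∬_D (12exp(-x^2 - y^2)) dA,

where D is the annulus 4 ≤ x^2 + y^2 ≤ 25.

The region D is 2 ≤ r ≤ 5, 0 ≤ θ ≤ 2π in polar coordinates, where x = r cos(θ), y = r sin(θ), and dA = r dr dθ.

Under the substitution, the integrand becomes 12exp(-r^2), so

    ∬_D (12exp(-x^2 - y^2)) dA = ∫_{0}^{2π} ∫_{2}^{5} (12exp(-r^2)) · r dr dθ.

Inner integral (in r): ∫_{2}^{5} (12exp(-r^2)) · r dr = -(6 - 6exp(21))exp(-25).

Outer integral (in θ): ∫_{0}^{2π} (-(6 - 6exp(21))exp(-25)) dθ = -12π (1 - exp(21))exp(-25).

Therefore ∬_D (12exp(-x^2 - y^2)) dA = -12π (1 - exp(21))exp(-25).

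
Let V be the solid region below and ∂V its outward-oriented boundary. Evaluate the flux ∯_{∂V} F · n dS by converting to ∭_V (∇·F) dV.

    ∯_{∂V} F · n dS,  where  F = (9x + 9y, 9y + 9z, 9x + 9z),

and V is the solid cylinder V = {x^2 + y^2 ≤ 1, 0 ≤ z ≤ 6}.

By the divergence theorem,

    ∯_{∂V} F · n dS = ∭_V (∇ · F) dV.

Compute the divergence:
    ∇ · F = ∂F_x/∂x + ∂F_y/∂y + ∂F_z/∂z = 9 + 9 + 9 = 27.

In cylindrical coordinates, x = r cos(θ), y = r sin(θ), z = z, dV = r dr dθ dz, with 0 ≤ r ≤ 1, 0 ≤ θ ≤ 2π, 0 ≤ z ≤ 6.

The integrand, after substitution and multiplying by the volume element, becomes (27) · r, so

    ∭_V (∇·F) dV = ∫_0^{2π} ∫_0^{1} ∫_0^{6} (27) · r dz dr dθ.

Inner (z from 0 to 6): 162r.
Middle (r from 0 to 1): 81.
Outer (θ from 0 to 2π): 162π.

Therefore ∯_{∂V} F · n dS = 162π.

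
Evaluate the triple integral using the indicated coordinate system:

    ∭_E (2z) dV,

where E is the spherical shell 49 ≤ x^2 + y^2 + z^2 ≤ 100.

In spherical coordinates, x = ρ sin(φ) cos(θ), y = ρ sin(φ) sin(θ), z = ρ cos(φ), and dV = ρ^2 sin(φ) dρ dφ dθ.

The integrand becomes 2ρ cos(φ), so

    ∭_E (2z) dV = ∫_{0}^{2π} ∫_{0}^{π} ∫_{7}^{10} (2ρ cos(φ)) · ρ^2 sin(φ) dρ dφ dθ.

Inner (ρ): 7599sin(2φ)/4.
Middle (φ): 0.
Outer (θ): 0.

Therefore the triple integral equals 0.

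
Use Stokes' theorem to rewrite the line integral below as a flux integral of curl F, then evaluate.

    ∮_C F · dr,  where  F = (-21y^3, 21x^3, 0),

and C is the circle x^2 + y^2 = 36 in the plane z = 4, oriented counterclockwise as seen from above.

Let S be the flat disk x^2 + y^2 ≤ 36 in the plane z = 4, with upward unit normal n̂ = ẑ. By Stokes' theorem,

    ∮_C F · dr = ∬_S (∇ × F) · n̂ dS = ∬_D (curl F)_z dA,

where D is the disk x^2 + y^2 ≤ 36.

Compute the curl of F = (-21y^3, 21x^3, 0):
    (∇ × F)_x = ∂F_z/∂y - ∂F_y/∂z = 0,
    (∇ × F)_y = ∂F_x/∂z - ∂F_z/∂x = 0,
    (∇ × F)_z = ∂F_y/∂x - ∂F_x/∂y = 63x^2 + 63y^2.

On z = 4, (curl F)_z = 63x^2 + 63y^2.

Convert to polar (x = r cos θ, y = r sin θ, dA = r dr dθ); the integrand becomes 63r^2, so

    ∬_D (curl F)_z dA = ∫_0^{2π} ∫_0^{6} (63r^2) · r dr dθ.

Inner (r from 0 to 6): 20412.
Outer (θ from 0 to 2π): 40824π.

Therefore ∮_C F · dr = 40824π.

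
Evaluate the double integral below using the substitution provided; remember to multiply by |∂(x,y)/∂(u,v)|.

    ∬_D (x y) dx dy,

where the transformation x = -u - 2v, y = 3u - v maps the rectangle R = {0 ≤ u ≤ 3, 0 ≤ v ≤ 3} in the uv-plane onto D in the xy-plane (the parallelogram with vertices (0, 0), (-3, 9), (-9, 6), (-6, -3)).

Compute the Jacobian determinant of (x, y) with respect to (u, v):

    ∂(x,y)/∂(u,v) = | -1  -2 | = (-1)(-1) - (-2)(3) = 7.
                   | 3  -1 |

Its absolute value is |J| = 7 (the area scaling factor).

Substituting x = -u - 2v, y = 3u - v into the integrand,

    x y → -3u^2 - 5u v + 2v^2,

so the integral becomes

    ∬_R (-3u^2 - 5u v + 2v^2) · |J| du dv = ∫_0^3 ∫_0^3 (-21u^2 - 35u v + 14v^2) dv du.

Inner (v): -63u^2 - 315u/2 + 126.
Outer (u): -3591/4.

Therefore ∬_D (x y) dx dy = -3591/4.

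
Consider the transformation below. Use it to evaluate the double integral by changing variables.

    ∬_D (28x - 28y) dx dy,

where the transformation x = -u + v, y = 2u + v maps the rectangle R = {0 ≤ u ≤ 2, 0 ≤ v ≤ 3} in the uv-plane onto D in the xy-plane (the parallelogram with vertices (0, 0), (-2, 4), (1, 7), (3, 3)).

Compute the Jacobian determinant of (x, y) with respect to (u, v):

    ∂(x,y)/∂(u,v) = | -1  1 | = (-1)(1) - (1)(2) = -3.
                   | 2  1 |

Its absolute value is |J| = 3 (the area scaling factor).

Substituting x = -u + v, y = 2u + v into the integrand,

    28x - 28y → -84u,

so the integral becomes

    ∬_R (-84u) · |J| du dv = ∫_0^2 ∫_0^3 (-252u) dv du.

Inner (v): -756u.
Outer (u): -1512.

Therefore ∬_D (28x - 28y) dx dy = -1512.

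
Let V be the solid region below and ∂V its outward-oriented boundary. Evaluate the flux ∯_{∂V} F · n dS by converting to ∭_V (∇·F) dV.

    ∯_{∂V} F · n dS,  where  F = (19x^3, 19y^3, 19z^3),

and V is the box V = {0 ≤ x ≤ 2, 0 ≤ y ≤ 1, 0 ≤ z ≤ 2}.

By the divergence theorem,

    ∯_{∂V} F · n dS = ∭_V (∇ · F) dV.

Compute the divergence:
    ∇ · F = ∂F_x/∂x + ∂F_y/∂y + ∂F_z/∂z = 57x^2 + 57y^2 + 57z^2.

V is a rectangular box, so dV = dx dy dz with 0 ≤ x ≤ 2, 0 ≤ y ≤ 1, 0 ≤ z ≤ 2.

Integrate (57x^2 + 57y^2 + 57z^2) over V as an iterated integral:

    ∭_V (∇·F) dV = ∫_0^{2} ∫_0^{1} ∫_0^{2} (57x^2 + 57y^2 + 57z^2) dz dy dx.

Inner (z from 0 to 2): 114x^2 + 114y^2 + 152.
Middle (y from 0 to 1): 114x^2 + 190.
Outer (x from 0 to 2): 684.

Therefore ∯_{∂V} F · n dS = 684.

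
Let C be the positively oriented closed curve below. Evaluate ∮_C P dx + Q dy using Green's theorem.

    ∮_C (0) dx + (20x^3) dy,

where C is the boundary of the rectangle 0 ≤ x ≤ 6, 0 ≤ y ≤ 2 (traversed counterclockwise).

Green's theorem converts the closed line integral into a double integral over the enclosed region D:

    ∮_C P dx + Q dy = ∬_D (∂Q/∂x - ∂P/∂y) dA.

Here P = 0, Q = 20x^3, so

    ∂Q/∂x = 60x^2,    ∂P/∂y = 0,
    ∂Q/∂x - ∂P/∂y = 60x^2.

D is the region 0 ≤ x ≤ 6, 0 ≤ y ≤ 2. Evaluating the double integral:

    ∬_D (60x^2) dA = ∫_0^{6} ∫_0^{2} (60x^2) dy dx.

Inner (y from 0 to 2): 120x^2.
Outer (x from 0 to 6): 8640.

Therefore ∮_C P dx + Q dy = 8640.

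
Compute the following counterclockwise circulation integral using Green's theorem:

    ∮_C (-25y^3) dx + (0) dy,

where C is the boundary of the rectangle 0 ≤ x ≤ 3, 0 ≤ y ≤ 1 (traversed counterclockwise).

Green's theorem converts the closed line integral into a double integral over the enclosed region D:

    ∮_C P dx + Q dy = ∬_D (∂Q/∂x - ∂P/∂y) dA.

Here P = -25y^3, Q = 0, so

    ∂Q/∂x = 0,    ∂P/∂y = -75y^2,
    ∂Q/∂x - ∂P/∂y = 75y^2.

D is the region 0 ≤ x ≤ 3, 0 ≤ y ≤ 1. Evaluating the double integral:

    ∬_D (75y^2) dA = ∫_0^{3} ∫_0^{1} (75y^2) dy dx.

Inner (y from 0 to 1): 25.
Outer (x from 0 to 3): 75.

Therefore ∮_C P dx + Q dy = 75.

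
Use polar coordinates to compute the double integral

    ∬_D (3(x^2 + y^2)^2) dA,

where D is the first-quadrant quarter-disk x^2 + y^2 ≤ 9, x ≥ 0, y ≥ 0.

The region D is 0 ≤ r ≤ 3, 0 ≤ θ ≤ π/2 in polar coordinates, where x = r cos(θ), y = r sin(θ), and dA = r dr dθ.

Under the substitution, the integrand becomes 3r^4, so

    ∬_D (3(x^2 + y^2)^2) dA = ∫_{0}^{π/2} ∫_{0}^{3} (3r^4) · r dr dθ.

Inner integral (in r): ∫_{0}^{3} (3r^4) · r dr = 729/2.

Outer integral (in θ): ∫_{0}^{π/2} (729/2) dθ = 729π/4.

Therefore ∬_D (3(x^2 + y^2)^2) dA = 729π/4.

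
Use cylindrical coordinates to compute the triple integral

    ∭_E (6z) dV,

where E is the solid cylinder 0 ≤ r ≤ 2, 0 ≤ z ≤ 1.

In cylindrical coordinates, x = r cos(θ), y = r sin(θ), z = z, and dV = r dr dθ dz.

The integrand becomes 6z, so

    ∭_E (6z) dV = ∫_{0}^{2π} ∫_{0}^{2} ∫_{0}^{1} (6z) · r dz dr dθ.

Inner (z): 3r.
Middle (r from 0 to 2): 6.
Outer (θ): 12π.

Therefore the triple integral equals 12π.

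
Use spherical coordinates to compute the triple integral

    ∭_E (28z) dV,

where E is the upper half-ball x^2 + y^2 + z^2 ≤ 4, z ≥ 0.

In spherical coordinates, x = ρ sin(φ) cos(θ), y = ρ sin(φ) sin(θ), z = ρ cos(φ), and dV = ρ^2 sin(φ) dρ dφ dθ.

The integrand becomes 28ρ cos(φ), so

    ∭_E (28z) dV = ∫_{0}^{2π} ∫_{0}^{π/2} ∫_{0}^{2} (28ρ cos(φ)) · ρ^2 sin(φ) dρ dφ dθ.

Inner (ρ): 56sin(2φ).
Middle (φ): 56.
Outer (θ): 112π.

Therefore the triple integral equals 112π.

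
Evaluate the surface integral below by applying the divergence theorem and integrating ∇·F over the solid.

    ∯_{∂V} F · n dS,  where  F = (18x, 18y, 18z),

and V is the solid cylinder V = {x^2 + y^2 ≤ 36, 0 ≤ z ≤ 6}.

By the divergence theorem,

    ∯_{∂V} F · n dS = ∭_V (∇ · F) dV.

Compute the divergence:
    ∇ · F = ∂F_x/∂x + ∂F_y/∂y + ∂F_z/∂z = 18 + 18 + 18 = 54.

In cylindrical coordinates, x = r cos(θ), y = r sin(θ), z = z, dV = r dr dθ dz, with 0 ≤ r ≤ 6, 0 ≤ θ ≤ 2π, 0 ≤ z ≤ 6.

The integrand, after substitution and multiplying by the volume element, becomes (54) · r, so

    ∭_V (∇·F) dV = ∫_0^{2π} ∫_0^{6} ∫_0^{6} (54) · r dz dr dθ.

Inner (z from 0 to 6): 324r.
Middle (r from 0 to 6): 5832.
Outer (θ from 0 to 2π): 11664π.

Therefore ∯_{∂V} F · n dS = 11664π.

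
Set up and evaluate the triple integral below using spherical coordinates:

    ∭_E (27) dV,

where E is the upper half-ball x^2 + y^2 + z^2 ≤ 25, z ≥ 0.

In spherical coordinates, x = ρ sin(φ) cos(θ), y = ρ sin(φ) sin(θ), z = ρ cos(φ), and dV = ρ^2 sin(φ) dρ dφ dθ.

The integrand becomes 27, so

    ∭_E (27) dV = ∫_{0}^{2π} ∫_{0}^{π/2} ∫_{0}^{5} (27) · ρ^2 sin(φ) dρ dφ dθ.

Inner (ρ): 1125sin(φ).
Middle (φ): 1125.
Outer (θ): 2250π.

Therefore the triple integral equals 2250π.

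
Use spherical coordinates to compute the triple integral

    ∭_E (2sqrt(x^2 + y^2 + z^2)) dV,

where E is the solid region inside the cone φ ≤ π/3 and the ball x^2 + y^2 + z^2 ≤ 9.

In spherical coordinates, x = ρ sin(φ) cos(θ), y = ρ sin(φ) sin(θ), z = ρ cos(φ), and dV = ρ^2 sin(φ) dρ dφ dθ.

The integrand becomes 2ρ, so

    ∭_E (2sqrt(x^2 + y^2 + z^2)) dV = ∫_{0}^{2π} ∫_{0}^{π/3} ∫_{0}^{3} (2ρ) · ρ^2 sin(φ) dρ dφ dθ.

Inner (ρ): 81sin(φ)/2.
Middle (φ): 81/4.
Outer (θ): 81π/2.

Therefore the triple integral equals 81π/2.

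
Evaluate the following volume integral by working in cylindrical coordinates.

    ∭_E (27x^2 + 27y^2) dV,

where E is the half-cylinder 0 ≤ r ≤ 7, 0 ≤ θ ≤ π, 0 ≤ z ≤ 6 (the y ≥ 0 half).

In cylindrical coordinates, x = r cos(θ), y = r sin(θ), z = z, and dV = r dr dθ dz.

The integrand becomes 27r^2, so

    ∭_E (27x^2 + 27y^2) dV = ∫_{0}^{π} ∫_{0}^{7} ∫_{0}^{6} (27r^2) · r dz dr dθ.

Inner (z): 162r^3.
Middle (r from 0 to 7): 194481/2.
Outer (θ): 194481π/2.

Therefore the triple integral equals 194481π/2.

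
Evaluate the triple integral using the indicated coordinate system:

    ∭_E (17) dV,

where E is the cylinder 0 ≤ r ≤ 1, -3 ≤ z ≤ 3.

In cylindrical coordinates, x = r cos(θ), y = r sin(θ), z = z, and dV = r dr dθ dz.

The integrand becomes 17, so

    ∭_E (17) dV = ∫_{0}^{2π} ∫_{0}^{1} ∫_{-3}^{3} (17) · r dz dr dθ.

Inner (z): 102r.
Middle (r from 0 to 1): 51.
Outer (θ): 102π.

Therefore the triple integral equals 102π.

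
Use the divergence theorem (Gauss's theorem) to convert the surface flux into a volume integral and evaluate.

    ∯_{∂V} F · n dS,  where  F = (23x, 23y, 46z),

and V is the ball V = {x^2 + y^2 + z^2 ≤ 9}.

By the divergence theorem,

    ∯_{∂V} F · n dS = ∭_V (∇ · F) dV.

Compute the divergence:
    ∇ · F = ∂F_x/∂x + ∂F_y/∂y + ∂F_z/∂z = 23 + 23 + 46 = 92.

In spherical coordinates, x = ρ sin(φ) cos(θ), y = ρ sin(φ) sin(θ), z = ρ cos(φ), dV = ρ^2 sin(φ) dρ dφ dθ, with 0 ≤ ρ ≤ 3, 0 ≤ φ ≤ π, 0 ≤ θ ≤ 2π.

The integrand, after substitution and multiplying by the volume element, becomes (92) · ρ^2 sin(φ), so

    ∭_V (∇·F) dV = ∫_0^{2π} ∫_0^{π} ∫_0^{3} (92) · ρ^2 sin(φ) dρ dφ dθ.

Inner (ρ from 0 to 3): 828sin(φ).
Middle (φ from 0 to π): 1656.
Outer (θ from 0 to 2π): 3312π.

Therefore ∯_{∂V} F · n dS = 3312π.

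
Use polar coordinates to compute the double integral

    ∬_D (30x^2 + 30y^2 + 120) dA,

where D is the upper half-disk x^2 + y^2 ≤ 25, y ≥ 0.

The region D is 0 ≤ r ≤ 5, 0 ≤ θ ≤ π in polar coordinates, where x = r cos(θ), y = r sin(θ), and dA = r dr dθ.

Under the substitution, the integrand becomes 30r^2 + 120, so

    ∬_D (30x^2 + 30y^2 + 120) dA = ∫_{0}^{π} ∫_{0}^{5} (30r^2 + 120) · r dr dθ.

Inner integral (in r): ∫_{0}^{5} (30r^2 + 120) · r dr = 12375/2.

Outer integral (in θ): ∫_{0}^{π} (12375/2) dθ = 12375π/2.

Therefore ∬_D (30x^2 + 30y^2 + 120) dA = 12375π/2.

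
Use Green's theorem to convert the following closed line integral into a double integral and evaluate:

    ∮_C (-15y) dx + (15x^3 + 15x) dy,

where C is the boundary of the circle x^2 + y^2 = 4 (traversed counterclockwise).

Green's theorem converts the closed line integral into a double integral over the enclosed region D:

    ∮_C P dx + Q dy = ∬_D (∂Q/∂x - ∂P/∂y) dA.

Here P = -15y, Q = 15x^3 + 15x, so

    ∂Q/∂x = 45x^2 + 15,    ∂P/∂y = -15,
    ∂Q/∂x - ∂P/∂y = 45x^2 + 30.

D is the region x^2 + y^2 ≤ 4. Evaluating the double integral:

In polar coordinates (x = r cos θ, y = r sin θ, dA = r dr dθ) the integrand becomes 45r^2cos(θ)^2 + 30, so

    ∬_D (45x^2 + 30) dA = ∫_0^{2π} ∫_0^{2} (45r^2cos(θ)^2 + 30) · r dr dθ.

Inner (r from 0 to 2): 180cos(θ)^2 + 60.
Outer (θ from 0 to 2π): 300π.

Therefore ∮_C P dx + Q dy = 300π.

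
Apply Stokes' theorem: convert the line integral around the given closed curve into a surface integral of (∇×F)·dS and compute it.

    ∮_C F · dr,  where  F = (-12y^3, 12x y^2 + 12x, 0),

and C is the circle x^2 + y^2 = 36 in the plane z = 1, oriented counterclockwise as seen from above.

Let S be the flat disk x^2 + y^2 ≤ 36 in the plane z = 1, with upward unit normal n̂ = ẑ. By Stokes' theorem,

    ∮_C F · dr = ∬_S (∇ × F) · n̂ dS = ∬_D (curl F)_z dA,

where D is the disk x^2 + y^2 ≤ 36.

Compute the curl of F = (-12y^3, 12x y^2 + 12x, 0):
    (∇ × F)_x = ∂F_z/∂y - ∂F_y/∂z = 0,
    (∇ × F)_y = ∂F_x/∂z - ∂F_z/∂x = 0,
    (∇ × F)_z = ∂F_y/∂x - ∂F_x/∂y = 48y^2 + 12.

On z = 1, (curl F)_z = 48y^2 + 12.

Convert to polar (x = r cos θ, y = r sin θ, dA = r dr dθ); the integrand becomes 48r^2sin(θ)^2 + 12, so

    ∬_D (curl F)_z dA = ∫_0^{2π} ∫_0^{6} (48r^2sin(θ)^2 + 12) · r dr dθ.

Inner (r from 0 to 6): 15552sin(θ)^2 + 216.
Outer (θ from 0 to 2π): 15984π.

Therefore ∮_C F · dr = 15984π.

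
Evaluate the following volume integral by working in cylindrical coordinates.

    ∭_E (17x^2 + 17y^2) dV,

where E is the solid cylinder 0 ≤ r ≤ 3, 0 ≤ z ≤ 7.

In cylindrical coordinates, x = r cos(θ), y = r sin(θ), z = z, and dV = r dr dθ dz.

The integrand becomes 17r^2, so

    ∭_E (17x^2 + 17y^2) dV = ∫_{0}^{2π} ∫_{0}^{3} ∫_{0}^{7} (17r^2) · r dz dr dθ.

Inner (z): 119r^3.
Middle (r from 0 to 3): 9639/4.
Outer (θ): 9639π/2.

Therefore the triple integral equals 9639π/2.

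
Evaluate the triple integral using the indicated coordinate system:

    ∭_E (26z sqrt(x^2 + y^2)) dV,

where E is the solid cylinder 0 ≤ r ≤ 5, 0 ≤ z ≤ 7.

In cylindrical coordinates, x = r cos(θ), y = r sin(θ), z = z, and dV = r dr dθ dz.

The integrand becomes 26r z, so

    ∭_E (26z sqrt(x^2 + y^2)) dV = ∫_{0}^{2π} ∫_{0}^{5} ∫_{0}^{7} (26r z) · r dz dr dθ.

Inner (z): 637r^2.
Middle (r from 0 to 5): 79625/3.
Outer (θ): 159250π/3.

Therefore the triple integral equals 159250π/3.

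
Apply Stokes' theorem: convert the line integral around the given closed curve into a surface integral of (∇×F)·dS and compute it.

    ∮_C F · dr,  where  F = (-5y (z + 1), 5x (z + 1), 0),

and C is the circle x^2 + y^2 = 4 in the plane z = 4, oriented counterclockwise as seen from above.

Let S be the flat disk x^2 + y^2 ≤ 4 in the plane z = 4, with upward unit normal n̂ = ẑ. By Stokes' theorem,

    ∮_C F · dr = ∬_S (∇ × F) · n̂ dS = ∬_D (curl F)_z dA,

where D is the disk x^2 + y^2 ≤ 4.

Compute the curl of F = (-5y (z + 1), 5x (z + 1), 0):
    (∇ × F)_x = ∂F_z/∂y - ∂F_y/∂z = -5x,
    (∇ × F)_y = ∂F_x/∂z - ∂F_z/∂x = -5y,
    (∇ × F)_z = ∂F_y/∂x - ∂F_x/∂y = 10z + 10.

On z = 4, (curl F)_z = 50.

Convert to polar (x = r cos θ, y = r sin θ, dA = r dr dθ); the integrand becomes 50, so

    ∬_D (curl F)_z dA = ∫_0^{2π} ∫_0^{2} (50) · r dr dθ.

Inner (r from 0 to 2): 100.
Outer (θ from 0 to 2π): 200π.

Therefore ∮_C F · dr = 200π.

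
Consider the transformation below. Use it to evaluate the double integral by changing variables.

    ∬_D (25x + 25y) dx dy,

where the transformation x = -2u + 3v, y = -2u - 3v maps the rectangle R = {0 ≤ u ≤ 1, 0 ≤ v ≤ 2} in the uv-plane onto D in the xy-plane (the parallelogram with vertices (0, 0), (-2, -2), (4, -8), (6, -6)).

Compute the Jacobian determinant of (x, y) with respect to (u, v):

    ∂(x,y)/∂(u,v) = | -2  3 | = (-2)(-3) - (3)(-2) = 12.
                   | -2  -3 |

Its absolute value is |J| = 12 (the area scaling factor).

Substituting x = -2u + 3v, y = -2u - 3v into the integrand,

    25x + 25y → -100u,

so the integral becomes

    ∬_R (-100u) · |J| du dv = ∫_0^1 ∫_0^2 (-1200u) dv du.

Inner (v): -2400u.
Outer (u): -1200.

Therefore ∬_D (25x + 25y) dx dy = -1200.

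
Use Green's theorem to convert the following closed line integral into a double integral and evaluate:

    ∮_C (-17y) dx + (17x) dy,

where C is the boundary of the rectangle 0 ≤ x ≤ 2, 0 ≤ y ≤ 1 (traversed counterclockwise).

Green's theorem converts the closed line integral into a double integral over the enclosed region D:

    ∮_C P dx + Q dy = ∬_D (∂Q/∂x - ∂P/∂y) dA.

Here P = -17y, Q = 17x, so

    ∂Q/∂x = 17,    ∂P/∂y = -17,
    ∂Q/∂x - ∂P/∂y = 34.

D is the region 0 ≤ x ≤ 2, 0 ≤ y ≤ 1. Evaluating the double integral:

    ∬_D (34) dA = ∫_0^{2} ∫_0^{1} (34) dy dx.

Inner (y from 0 to 1): 34.
Outer (x from 0 to 2): 68.

Therefore ∮_C P dx + Q dy = 68.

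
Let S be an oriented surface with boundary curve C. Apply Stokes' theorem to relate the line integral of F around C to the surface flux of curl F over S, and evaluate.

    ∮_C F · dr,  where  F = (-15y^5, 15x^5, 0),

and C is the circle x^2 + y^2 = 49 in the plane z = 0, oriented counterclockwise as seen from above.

Let S be the flat disk x^2 + y^2 ≤ 49 in the plane z = 0, with upward unit normal n̂ = ẑ. By Stokes' theorem,

    ∮_C F · dr = ∬_S (∇ × F) · n̂ dS = ∬_D (curl F)_z dA,

where D is the disk x^2 + y^2 ≤ 49.

Compute the curl of F = (-15y^5, 15x^5, 0):
    (∇ × F)_x = ∂F_z/∂y - ∂F_y/∂z = 0,
    (∇ × F)_y = ∂F_x/∂z - ∂F_z/∂x = 0,
    (∇ × F)_z = ∂F_y/∂x - ∂F_x/∂y = 75x^4 + 75y^4.

On z = 0, (curl F)_z = 75x^4 + 75y^4.

Convert to polar (x = r cos θ, y = r sin θ, dA = r dr dθ); the integrand becomes 75r^4(sin(θ)^4 + cos(θ)^4), so

    ∬_D (curl F)_z dA = ∫_0^{2π} ∫_0^{7} (75r^4(sin(θ)^4 + cos(θ)^4)) · r dr dθ.

Inner (r from 0 to 7): 2941225sin(θ)^4/2 + 2941225cos(θ)^4/2.
Outer (θ from 0 to 2π): 8823675π/4.

Therefore ∮_C F · dr = 8823675π/4.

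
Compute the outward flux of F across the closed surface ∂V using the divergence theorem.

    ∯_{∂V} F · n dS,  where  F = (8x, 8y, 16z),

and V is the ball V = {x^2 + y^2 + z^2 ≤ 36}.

By the divergence theorem,

    ∯_{∂V} F · n dS = ∭_V (∇ · F) dV.

Compute the divergence:
    ∇ · F = ∂F_x/∂x + ∂F_y/∂y + ∂F_z/∂z = 8 + 8 + 16 = 32.

In spherical coordinates, x = ρ sin(φ) cos(θ), y = ρ sin(φ) sin(θ), z = ρ cos(φ), dV = ρ^2 sin(φ) dρ dφ dθ, with 0 ≤ ρ ≤ 6, 0 ≤ φ ≤ π, 0 ≤ θ ≤ 2π.

The integrand, after substitution and multiplying by the volume element, becomes (32) · ρ^2 sin(φ), so

    ∭_V (∇·F) dV = ∫_0^{2π} ∫_0^{π} ∫_0^{6} (32) · ρ^2 sin(φ) dρ dφ dθ.

Inner (ρ from 0 to 6): 2304sin(φ).
Middle (φ from 0 to π): 4608.
Outer (θ from 0 to 2π): 9216π.

Therefore ∯_{∂V} F · n dS = 9216π.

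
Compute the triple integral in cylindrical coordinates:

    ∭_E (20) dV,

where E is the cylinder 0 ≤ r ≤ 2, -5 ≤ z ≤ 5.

In cylindrical coordinates, x = r cos(θ), y = r sin(θ), z = z, and dV = r dr dθ dz.

The integrand becomes 20, so

    ∭_E (20) dV = ∫_{0}^{2π} ∫_{0}^{2} ∫_{-5}^{5} (20) · r dz dr dθ.

Inner (z): 200r.
Middle (r from 0 to 2): 400.
Outer (θ): 800π.

Therefore the triple integral equals 800π.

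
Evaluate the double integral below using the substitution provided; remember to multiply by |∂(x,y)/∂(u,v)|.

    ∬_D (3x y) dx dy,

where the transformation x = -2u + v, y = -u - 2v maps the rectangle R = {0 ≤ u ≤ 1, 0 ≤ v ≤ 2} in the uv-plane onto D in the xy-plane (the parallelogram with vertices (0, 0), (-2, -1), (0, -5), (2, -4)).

Compute the Jacobian determinant of (x, y) with respect to (u, v):

    ∂(x,y)/∂(u,v) = | -2  1 | = (-2)(-2) - (1)(-1) = 5.
                   | -1  -2 |

Its absolute value is |J| = 5 (the area scaling factor).

Substituting x = -2u + v, y = -u - 2v into the integrand,

    3x y → 6u^2 + 9u v - 6v^2,

so the integral becomes

    ∬_R (6u^2 + 9u v - 6v^2) · |J| du dv = ∫_0^1 ∫_0^2 (30u^2 + 45u v - 30v^2) dv du.

Inner (v): 60u^2 + 90u - 80.
Outer (u): -15.

Therefore ∬_D (3x y) dx dy = -15.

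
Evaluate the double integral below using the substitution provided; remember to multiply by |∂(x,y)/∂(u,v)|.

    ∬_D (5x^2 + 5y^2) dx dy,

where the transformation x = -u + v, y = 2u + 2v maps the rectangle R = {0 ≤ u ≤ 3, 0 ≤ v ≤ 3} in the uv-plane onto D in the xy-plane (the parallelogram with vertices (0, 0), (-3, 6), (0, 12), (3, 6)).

Compute the Jacobian determinant of (x, y) with respect to (u, v):

    ∂(x,y)/∂(u,v) = | -1  1 | = (-1)(2) - (1)(2) = -4.
                   | 2  2 |

Its absolute value is |J| = 4 (the area scaling factor).

Substituting x = -u + v, y = 2u + 2v into the integrand,

    5x^2 + 5y^2 → 25u^2 + 30u v + 25v^2,

so the integral becomes

    ∬_R (25u^2 + 30u v + 25v^2) · |J| du dv = ∫_0^3 ∫_0^3 (100u^2 + 120u v + 100v^2) dv du.

Inner (v): 300u^2 + 540u + 900.
Outer (u): 7830.

Therefore ∬_D (5x^2 + 5y^2) dx dy = 7830.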